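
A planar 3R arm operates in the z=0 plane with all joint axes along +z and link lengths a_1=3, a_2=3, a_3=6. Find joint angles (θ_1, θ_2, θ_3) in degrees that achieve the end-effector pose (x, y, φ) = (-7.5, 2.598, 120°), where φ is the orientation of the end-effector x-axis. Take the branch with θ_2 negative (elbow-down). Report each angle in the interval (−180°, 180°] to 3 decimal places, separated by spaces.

wrist centre = target − a_3·(cos φ, sin φ) = (-4.5000, -2.5982)
cos θ_2 = (27.0004−3²−3²)/(2·3·3) = 0.5000; θ_2 = -59.9985° (elbow-down)
β = atan2(-2.5982,-4.5000) = -149.9993°; ψ = atan2(-2.5980,4.5001) = -29.9993°
θ_1 = β − ψ = -120.0000°
θ_3 = φ − θ_1 − θ_2 = -60.0015° (wrapped to (-180°,180°])

-120.000 -59.999 -60.001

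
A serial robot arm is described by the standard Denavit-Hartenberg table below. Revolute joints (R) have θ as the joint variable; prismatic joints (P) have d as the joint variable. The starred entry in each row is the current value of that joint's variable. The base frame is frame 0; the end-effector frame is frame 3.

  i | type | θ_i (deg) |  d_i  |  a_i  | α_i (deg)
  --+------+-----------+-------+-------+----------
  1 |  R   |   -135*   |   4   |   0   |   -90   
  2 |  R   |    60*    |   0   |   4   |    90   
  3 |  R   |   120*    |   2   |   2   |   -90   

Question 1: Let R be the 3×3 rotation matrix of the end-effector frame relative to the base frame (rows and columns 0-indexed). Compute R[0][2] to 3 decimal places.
End-effector z-axis (col 2 of R) = (-0.0474,0.6597,0.7500)
R[0][2] = -0.0474

-0.047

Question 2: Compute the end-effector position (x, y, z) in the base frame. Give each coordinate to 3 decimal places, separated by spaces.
after link 1: o_1 = (0.0000, 0.0000, 4.0000)
after link 2: o_2 = (-1.4142, -1.4142, 0.5359)
after link 3: o_3 = (-1.0607, -3.5101, 2.4019)

-1.061 -3.510 2.402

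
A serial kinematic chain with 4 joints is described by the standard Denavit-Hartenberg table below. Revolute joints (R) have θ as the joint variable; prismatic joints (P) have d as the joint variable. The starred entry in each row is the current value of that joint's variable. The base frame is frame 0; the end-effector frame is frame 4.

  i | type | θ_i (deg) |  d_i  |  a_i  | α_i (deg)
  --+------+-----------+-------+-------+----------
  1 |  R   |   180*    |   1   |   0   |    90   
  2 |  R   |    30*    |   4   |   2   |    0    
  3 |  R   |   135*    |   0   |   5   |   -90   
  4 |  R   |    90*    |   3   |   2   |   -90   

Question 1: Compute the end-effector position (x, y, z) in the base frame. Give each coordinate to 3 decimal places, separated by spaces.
3.874 2.000 0.396

after link 1: o_1 = (0.0000, 0.0000, 1.0000)
after link 2: o_2 = (-1.7321, 4.0000, 2.0000)
after link 3: o_3 = (3.0976, 4.0000, 3.2941)
after link 4: o_4 = (3.8740, 2.0000, 0.3963)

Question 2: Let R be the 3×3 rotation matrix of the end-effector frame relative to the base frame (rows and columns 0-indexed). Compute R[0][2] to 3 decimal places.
-0.966

End-effector z-axis (col 2 of R) = (-0.9659,0.0000,-0.2588)
R[0][2] = -0.9659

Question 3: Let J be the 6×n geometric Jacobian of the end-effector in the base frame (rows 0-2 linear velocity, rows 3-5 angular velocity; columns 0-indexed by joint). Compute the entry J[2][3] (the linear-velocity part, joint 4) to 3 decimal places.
-0.518

axis z_3 = (0.2588,0.0000,-0.9659); lever o_n−o_3 = (0.7765,-2.0000,-2.8978)
cross product → J_v[:, 3] = (-1.9319,0.0000,-0.5176)
J_ω[:, 3] = z_3
entry J[2][3] = -0.5176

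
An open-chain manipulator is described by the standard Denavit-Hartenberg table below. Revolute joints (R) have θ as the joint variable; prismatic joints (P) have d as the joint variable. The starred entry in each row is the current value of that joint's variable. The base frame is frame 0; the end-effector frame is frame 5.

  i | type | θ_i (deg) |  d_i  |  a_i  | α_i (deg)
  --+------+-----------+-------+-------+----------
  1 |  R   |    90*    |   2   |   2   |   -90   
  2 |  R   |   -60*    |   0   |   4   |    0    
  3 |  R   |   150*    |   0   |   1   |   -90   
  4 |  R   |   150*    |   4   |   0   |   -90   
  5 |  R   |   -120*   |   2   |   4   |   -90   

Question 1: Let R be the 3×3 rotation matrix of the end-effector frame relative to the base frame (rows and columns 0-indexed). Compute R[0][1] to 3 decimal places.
0.866

End-effector y-axis (col 1 of R) = (0.8660,-0.0000,-0.5000)
R[0][1] = 0.8660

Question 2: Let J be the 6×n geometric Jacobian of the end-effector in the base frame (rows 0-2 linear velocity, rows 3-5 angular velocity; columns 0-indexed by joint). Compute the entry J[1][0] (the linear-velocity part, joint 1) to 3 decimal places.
axis z_0 = ẑ; lever o_n−o_0 = (-2.7321,-3.4641,3.7321)
cross product → J_v[:, 0] = (3.4641,-2.7321,0.0000)
J_ω[:, 0] = z_0
entry J[1][0] = -2.7321

-2.732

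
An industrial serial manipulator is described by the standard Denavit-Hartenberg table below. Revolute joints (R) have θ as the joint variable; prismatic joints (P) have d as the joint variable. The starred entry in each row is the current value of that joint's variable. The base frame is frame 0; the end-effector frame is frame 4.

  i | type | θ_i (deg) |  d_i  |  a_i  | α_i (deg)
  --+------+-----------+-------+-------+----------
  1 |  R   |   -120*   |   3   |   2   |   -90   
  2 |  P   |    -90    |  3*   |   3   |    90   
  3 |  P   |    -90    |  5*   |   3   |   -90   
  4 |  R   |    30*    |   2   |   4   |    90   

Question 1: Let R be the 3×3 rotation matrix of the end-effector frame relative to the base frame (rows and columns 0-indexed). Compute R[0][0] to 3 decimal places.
-1.000

End-effector x-axis (col 0 of R) = (-1.0000,-0.0000,0.0000)
R[0][0] = -1.0000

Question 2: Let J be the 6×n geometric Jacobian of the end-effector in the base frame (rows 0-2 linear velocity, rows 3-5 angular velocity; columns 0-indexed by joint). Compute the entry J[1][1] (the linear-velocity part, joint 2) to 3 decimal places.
prismatic axis z_1 = (0.8660,-0.5000,0.0000)
J_v[:, 1] = z_1; J_ω[:, 1] = (0,0,0)
entry J[1][1] = -0.5000

-0.500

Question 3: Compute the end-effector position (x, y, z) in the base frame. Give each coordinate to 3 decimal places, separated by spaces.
-2.500 2.598 8.000

after link 1: o_1 = (-1.0000, -1.7321, 3.0000)
after link 2: o_2 = (1.5981, -3.2321, 6.0000)
after link 3: o_3 = (1.5000, 2.5981, 6.0000)
after link 4: o_4 = (-2.5000, 2.5981, 8.0000)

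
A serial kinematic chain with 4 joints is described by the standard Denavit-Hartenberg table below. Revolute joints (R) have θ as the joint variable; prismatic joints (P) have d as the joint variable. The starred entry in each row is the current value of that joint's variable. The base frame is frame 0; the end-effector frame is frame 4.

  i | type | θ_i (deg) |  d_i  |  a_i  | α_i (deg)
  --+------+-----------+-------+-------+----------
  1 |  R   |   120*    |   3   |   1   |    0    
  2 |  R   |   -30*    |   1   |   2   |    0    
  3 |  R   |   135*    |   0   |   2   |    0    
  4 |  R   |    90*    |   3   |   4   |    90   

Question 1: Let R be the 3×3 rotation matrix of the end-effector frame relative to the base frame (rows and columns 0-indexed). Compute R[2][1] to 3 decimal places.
1.000

End-effector y-axis (col 1 of R) = (0.0000,0.0000,1.0000)
R[2][1] = 1.0000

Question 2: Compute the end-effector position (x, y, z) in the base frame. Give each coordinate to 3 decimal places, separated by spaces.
after link 1: o_1 = (-0.5000, 0.8660, 3.0000)
after link 2: o_2 = (-0.5000, 2.8660, 4.0000)
after link 3: o_3 = (-1.9142, 1.4518, 4.0000)
after link 4: o_4 = (0.9142, -1.3766, 7.0000)

0.914 -1.377 7.000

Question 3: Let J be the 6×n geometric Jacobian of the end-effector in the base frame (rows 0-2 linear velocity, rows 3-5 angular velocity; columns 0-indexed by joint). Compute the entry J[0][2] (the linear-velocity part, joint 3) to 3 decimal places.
axis z_2 = (0.0000,0.0000,1.0000); lever o_n−o_2 = (1.4142,-4.2426,3.0000)
cross product → J_v[:, 2] = (4.2426,1.4142,-0.0000)
J_ω[:, 2] = z_2
entry J[0][2] = 4.2426

4.243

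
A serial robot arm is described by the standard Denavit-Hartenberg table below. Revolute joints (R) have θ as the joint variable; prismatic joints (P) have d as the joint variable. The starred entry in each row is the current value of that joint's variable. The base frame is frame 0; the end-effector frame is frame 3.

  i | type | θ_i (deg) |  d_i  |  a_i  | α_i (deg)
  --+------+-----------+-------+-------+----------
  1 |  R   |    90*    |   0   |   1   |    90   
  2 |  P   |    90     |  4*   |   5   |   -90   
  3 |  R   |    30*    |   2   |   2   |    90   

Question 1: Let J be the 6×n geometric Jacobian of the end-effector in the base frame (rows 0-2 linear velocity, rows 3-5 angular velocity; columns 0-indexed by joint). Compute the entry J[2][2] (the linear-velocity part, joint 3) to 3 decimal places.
axis z_2 = (-0.0000,-1.0000,0.0000); lever o_n−o_2 = (-1.0000,-2.0000,1.7321)
cross product → J_v[:, 2] = (-1.7321,-0.0000,-1.0000)
J_ω[:, 2] = z_2
entry J[2][2] = -1.0000

-1.000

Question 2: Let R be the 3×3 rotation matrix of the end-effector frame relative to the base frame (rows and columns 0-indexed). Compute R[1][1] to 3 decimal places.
End-effector y-axis (col 1 of R) = (-0.0000,-1.0000,0.0000)
R[1][1] = -1.0000

-1.000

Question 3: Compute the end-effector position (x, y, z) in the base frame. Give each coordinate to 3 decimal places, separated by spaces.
after link 1: o_1 = (0.0000, 1.0000, 0.0000)
after link 2: o_2 = (4.0000, 1.0000, 5.0000)
after link 3: o_3 = (3.0000, -1.0000, 6.7321)

3.000 -1.000 6.732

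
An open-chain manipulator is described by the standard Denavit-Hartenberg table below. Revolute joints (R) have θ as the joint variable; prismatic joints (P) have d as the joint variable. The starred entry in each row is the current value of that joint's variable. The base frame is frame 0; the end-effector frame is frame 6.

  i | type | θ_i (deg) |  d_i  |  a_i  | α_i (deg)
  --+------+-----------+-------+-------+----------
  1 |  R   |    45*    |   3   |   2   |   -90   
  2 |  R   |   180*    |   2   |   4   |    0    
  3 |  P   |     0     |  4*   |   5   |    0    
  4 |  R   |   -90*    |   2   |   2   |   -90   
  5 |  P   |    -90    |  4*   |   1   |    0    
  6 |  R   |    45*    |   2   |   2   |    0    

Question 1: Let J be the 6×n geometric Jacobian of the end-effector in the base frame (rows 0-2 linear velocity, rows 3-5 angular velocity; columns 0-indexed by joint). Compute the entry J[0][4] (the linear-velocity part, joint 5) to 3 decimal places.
prismatic axis z_4 = (-0.7071,-0.7071,-0.0000)
J_v[:, 4] = z_4; J_ω[:, 4] = (0,0,0)
entry J[0][4] = -0.7071

-0.707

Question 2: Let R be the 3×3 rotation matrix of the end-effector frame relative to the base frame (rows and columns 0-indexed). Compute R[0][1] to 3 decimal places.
End-effector y-axis (col 1 of R) = (0.5000,-0.5000,-0.7071)
R[0][1] = 0.5000

0.500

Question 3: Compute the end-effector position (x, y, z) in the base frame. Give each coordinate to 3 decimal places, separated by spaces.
after link 1: o_1 = (1.4142, 1.4142, 3.0000)
after link 2: o_2 = (-2.8284, 0.0000, 3.0000)
after link 3: o_3 = (-9.1924, -0.7071, 3.0000)
after link 4: o_4 = (-10.6066, 0.7071, 1.0000)
after link 5: o_5 = (-14.1421, -1.4142, 1.0000)
after link 6: o_6 = (-16.5563, -1.8284, -0.4142)

-16.556 -1.828 -0.414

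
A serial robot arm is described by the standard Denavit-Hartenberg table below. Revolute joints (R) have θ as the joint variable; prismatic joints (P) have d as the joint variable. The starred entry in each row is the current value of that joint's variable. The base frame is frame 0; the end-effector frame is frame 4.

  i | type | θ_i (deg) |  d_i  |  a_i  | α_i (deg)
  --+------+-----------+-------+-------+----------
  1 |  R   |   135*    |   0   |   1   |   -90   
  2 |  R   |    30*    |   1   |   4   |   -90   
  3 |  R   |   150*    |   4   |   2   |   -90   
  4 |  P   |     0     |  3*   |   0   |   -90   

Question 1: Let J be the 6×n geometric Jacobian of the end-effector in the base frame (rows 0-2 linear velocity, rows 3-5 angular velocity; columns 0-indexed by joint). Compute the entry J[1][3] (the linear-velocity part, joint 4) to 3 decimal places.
prismatic axis z_3 = (-0.3062,-0.9186,0.2500)
J_v[:, 3] = z_3; J_ω[:, 3] = (0,0,0)
entry J[1][3] = -0.9186

-0.919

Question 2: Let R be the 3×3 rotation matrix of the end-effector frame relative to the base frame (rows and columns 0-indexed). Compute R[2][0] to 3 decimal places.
0.433

End-effector x-axis (col 0 of R) = (0.8839,-0.1768,0.4330)
R[2][0] = 0.4330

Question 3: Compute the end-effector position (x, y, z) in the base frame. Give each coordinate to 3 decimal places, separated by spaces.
after link 1: o_1 = (-0.7071, 0.7071, 0.0000)
after link 2: o_2 = (-3.8637, 2.4495, -2.0000)
after link 3: o_3 = (-0.6817, 0.6817, -4.5981)
after link 4: o_4 = (-1.6003, -2.0740, -3.8481)

-1.600 -2.074 -3.848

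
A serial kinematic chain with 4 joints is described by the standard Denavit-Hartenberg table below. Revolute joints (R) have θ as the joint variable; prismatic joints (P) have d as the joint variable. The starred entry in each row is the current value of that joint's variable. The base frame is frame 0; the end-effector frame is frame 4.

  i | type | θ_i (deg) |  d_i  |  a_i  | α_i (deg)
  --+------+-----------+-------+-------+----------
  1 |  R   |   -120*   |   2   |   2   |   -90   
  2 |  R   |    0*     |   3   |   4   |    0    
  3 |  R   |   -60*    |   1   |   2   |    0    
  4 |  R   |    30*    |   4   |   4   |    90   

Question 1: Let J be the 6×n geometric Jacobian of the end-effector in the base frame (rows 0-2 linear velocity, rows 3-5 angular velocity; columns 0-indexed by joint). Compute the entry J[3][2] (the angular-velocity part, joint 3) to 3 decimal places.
0.866

axis z_2 = (0.8660,-0.5000,0.0000); lever o_n−o_2 = (2.0981,-6.3660,3.7321)
cross product → J_v[:, 2] = (-1.8660,-3.2321,-4.4641)
J_ω[:, 2] = z_2
entry J[3][2] = 0.8660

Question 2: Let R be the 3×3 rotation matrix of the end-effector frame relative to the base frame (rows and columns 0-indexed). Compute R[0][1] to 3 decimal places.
0.866

End-effector y-axis (col 1 of R) = (0.8660,-0.5000,0.0000)
R[0][1] = 0.8660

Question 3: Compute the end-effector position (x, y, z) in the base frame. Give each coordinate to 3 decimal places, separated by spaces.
after link 1: o_1 = (-1.0000, -1.7321, 2.0000)
after link 2: o_2 = (-0.4019, -6.6962, 2.0000)
after link 3: o_3 = (-0.0359, -8.0622, 3.7321)
after link 4: o_4 = (1.6962, -13.0622, 5.7321)

1.696 -13.062 5.732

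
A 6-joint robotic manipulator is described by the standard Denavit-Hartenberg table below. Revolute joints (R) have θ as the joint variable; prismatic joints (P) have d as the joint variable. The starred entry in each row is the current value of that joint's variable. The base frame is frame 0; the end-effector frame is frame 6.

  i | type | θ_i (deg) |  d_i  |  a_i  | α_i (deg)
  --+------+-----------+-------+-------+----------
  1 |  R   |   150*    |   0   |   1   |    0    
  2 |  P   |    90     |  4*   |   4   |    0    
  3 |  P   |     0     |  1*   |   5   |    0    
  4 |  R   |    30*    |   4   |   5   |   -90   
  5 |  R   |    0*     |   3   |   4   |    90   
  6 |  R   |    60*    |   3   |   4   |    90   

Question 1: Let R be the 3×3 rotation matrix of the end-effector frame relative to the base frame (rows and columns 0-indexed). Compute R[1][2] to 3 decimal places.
-0.866

End-effector z-axis (col 2 of R) = (-0.5000,-0.8660,0.0000)
R[1][2] = -0.8660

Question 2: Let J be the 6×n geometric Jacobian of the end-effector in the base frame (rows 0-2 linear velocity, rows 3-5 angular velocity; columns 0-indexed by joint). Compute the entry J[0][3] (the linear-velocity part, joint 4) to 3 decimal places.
11.000

axis z_3 = (0.0000,0.0000,1.0000); lever o_n−o_3 = (6.4641,-11.0000,7.0000)
cross product → J_v[:, 3] = (11.0000,6.4641,-0.0000)
J_ω[:, 3] = z_3
entry J[0][3] = 11.0000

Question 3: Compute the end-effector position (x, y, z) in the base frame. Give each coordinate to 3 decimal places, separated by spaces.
after link 1: o_1 = (-0.8660, 0.5000, 0.0000)
after link 2: o_2 = (-2.8660, -2.9641, 4.0000)
after link 3: o_3 = (-5.3660, -7.2942, 5.0000)
after link 4: o_4 = (-5.3660, -12.2942, 9.0000)
after link 5: o_5 = (-2.3660, -16.2942, 9.0000)
after link 6: o_6 = (1.0981, -18.2942, 12.0000)

1.098 -18.294 12.000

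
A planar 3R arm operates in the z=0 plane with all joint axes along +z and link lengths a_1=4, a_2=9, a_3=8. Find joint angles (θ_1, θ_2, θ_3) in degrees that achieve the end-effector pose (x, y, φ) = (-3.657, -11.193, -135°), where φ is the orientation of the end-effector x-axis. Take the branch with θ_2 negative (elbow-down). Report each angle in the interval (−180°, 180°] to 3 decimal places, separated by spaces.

59.993 -149.997 -44.996

wrist centre = target − a_3·(cos φ, sin φ) = (1.9999, -5.5361)
cos θ_2 = (34.6483−4²−9²)/(2·4·9) = -0.8660; θ_2 = -149.9966° (elbow-down)
β = atan2(-5.5361,1.9999) = -70.1385°; ψ = atan2(-4.5005,-3.7940) = -130.1314°
θ_1 = β − ψ = 59.9929°
θ_3 = φ − θ_1 − θ_2 = -44.9963° (wrapped to (-180°,180°])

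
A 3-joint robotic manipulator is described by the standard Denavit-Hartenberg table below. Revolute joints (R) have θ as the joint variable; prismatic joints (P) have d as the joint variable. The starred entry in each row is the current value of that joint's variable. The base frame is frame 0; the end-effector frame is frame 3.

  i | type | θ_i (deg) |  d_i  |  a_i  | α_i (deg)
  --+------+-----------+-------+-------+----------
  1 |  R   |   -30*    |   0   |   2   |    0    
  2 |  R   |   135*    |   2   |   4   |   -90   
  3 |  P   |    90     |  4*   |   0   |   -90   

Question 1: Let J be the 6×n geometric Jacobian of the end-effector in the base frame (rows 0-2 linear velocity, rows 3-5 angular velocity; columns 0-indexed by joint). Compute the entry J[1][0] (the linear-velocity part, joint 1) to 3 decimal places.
-3.167

axis z_0 = ẑ; lever o_n−o_0 = (-3.1669,1.8284,2.0000)
cross product → J_v[:, 0] = (-1.8284,-3.1669,0.0000)
J_ω[:, 0] = z_0
entry J[1][0] = -3.1669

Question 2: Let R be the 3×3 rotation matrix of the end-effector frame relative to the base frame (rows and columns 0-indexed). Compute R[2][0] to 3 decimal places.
End-effector x-axis (col 0 of R) = (-0.0000,0.0000,-1.0000)
R[2][0] = -1.0000

-1.000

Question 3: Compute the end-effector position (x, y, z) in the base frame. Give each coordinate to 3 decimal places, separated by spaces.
-3.167 1.828 2.000

after link 1: o_1 = (1.7321, -1.0000, 0.0000)
after link 2: o_2 = (0.6968, 2.8637, 2.0000)
after link 3: o_3 = (-3.1669, 1.8284, 2.0000)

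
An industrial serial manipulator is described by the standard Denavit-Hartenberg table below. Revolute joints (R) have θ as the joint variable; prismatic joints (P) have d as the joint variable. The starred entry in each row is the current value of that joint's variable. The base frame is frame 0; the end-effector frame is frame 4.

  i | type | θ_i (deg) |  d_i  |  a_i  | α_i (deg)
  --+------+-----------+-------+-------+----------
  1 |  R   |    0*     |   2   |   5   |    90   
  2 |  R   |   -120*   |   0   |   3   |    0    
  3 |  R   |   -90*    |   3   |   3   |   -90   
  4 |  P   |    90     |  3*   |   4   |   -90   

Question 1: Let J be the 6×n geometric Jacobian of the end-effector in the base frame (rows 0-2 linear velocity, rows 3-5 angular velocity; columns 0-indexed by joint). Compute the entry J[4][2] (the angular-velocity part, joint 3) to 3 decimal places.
-1.000

axis z_2 = (0.0000,-1.0000,0.0000); lever o_n−o_2 = (-4.0981,1.0000,-1.0981)
cross product → J_v[:, 2] = (1.0981,-0.0000,-4.0981)
J_ω[:, 2] = z_2
entry J[4][2] = -1.0000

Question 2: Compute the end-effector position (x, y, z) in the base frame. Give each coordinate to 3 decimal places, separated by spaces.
-0.598 1.000 -1.696

after link 1: o_1 = (5.0000, 0.0000, 2.0000)
after link 2: o_2 = (3.5000, -0.0000, -0.5981)
after link 3: o_3 = (0.9019, -3.0000, 0.9019)
after link 4: o_4 = (-0.5981, 1.0000, -1.6962)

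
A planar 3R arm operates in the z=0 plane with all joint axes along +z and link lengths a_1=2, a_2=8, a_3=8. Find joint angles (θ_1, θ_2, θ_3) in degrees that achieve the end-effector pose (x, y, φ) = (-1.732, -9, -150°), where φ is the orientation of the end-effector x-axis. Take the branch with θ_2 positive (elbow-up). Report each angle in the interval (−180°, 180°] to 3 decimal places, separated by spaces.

wrist centre = target − a_3·(cos φ, sin φ) = (5.1962, -5.0000)
cos θ_2 = (52.0005−2²−8²)/(2·2·8) = -0.5000; θ_2 = 119.9989° (elbow-up)
β = atan2(-5.0000,5.1962) = -43.8976°; ψ = atan2(6.9283,-1.9999) = 106.1009°
θ_1 = β − ψ = -149.9985°
θ_3 = φ − θ_1 − θ_2 = -120.0004° (wrapped to (-180°,180°])

-149.999 119.999 -120.000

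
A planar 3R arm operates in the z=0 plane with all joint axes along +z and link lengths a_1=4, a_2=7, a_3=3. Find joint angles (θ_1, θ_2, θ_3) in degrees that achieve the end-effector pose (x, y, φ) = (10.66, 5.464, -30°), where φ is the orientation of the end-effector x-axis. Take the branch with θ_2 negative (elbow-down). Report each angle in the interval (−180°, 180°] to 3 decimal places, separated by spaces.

60.008 -30.011 -59.996

wrist centre = target − a_3·(cos φ, sin φ) = (8.0619, 6.9640)
cos θ_2 = (113.4919−4²−7²)/(2·4·7) = 0.8659; θ_2 = -30.0113° (elbow-down)
β = atan2(6.9640,8.0619) = 40.8209°; ψ = atan2(-3.5012,10.0615) = -19.1869°
θ_1 = β − ψ = 60.0078°
θ_3 = φ − θ_1 − θ_2 = -59.9965° (wrapped to (-180°,180°])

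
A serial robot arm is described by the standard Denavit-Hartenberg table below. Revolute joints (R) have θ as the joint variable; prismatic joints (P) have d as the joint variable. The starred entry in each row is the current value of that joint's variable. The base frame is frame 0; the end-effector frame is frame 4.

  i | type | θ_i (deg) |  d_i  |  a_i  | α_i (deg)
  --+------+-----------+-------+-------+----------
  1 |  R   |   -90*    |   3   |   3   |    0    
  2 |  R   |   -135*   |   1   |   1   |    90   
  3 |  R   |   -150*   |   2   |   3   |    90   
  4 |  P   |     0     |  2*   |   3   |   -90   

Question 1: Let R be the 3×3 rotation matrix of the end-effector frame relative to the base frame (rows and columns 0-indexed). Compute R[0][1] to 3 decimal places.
-0.354

End-effector y-axis (col 1 of R) = (-0.3536,0.3536,-0.8660)
R[0][1] = -0.3536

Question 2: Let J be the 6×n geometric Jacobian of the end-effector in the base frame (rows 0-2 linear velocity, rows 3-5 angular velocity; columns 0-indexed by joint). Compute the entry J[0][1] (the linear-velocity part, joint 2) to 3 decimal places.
axis z_1 = (0.0000,0.0000,1.0000); lever o_n−o_1 = (5.0884,-2.2600,-0.2679)
cross product → J_v[:, 1] = (2.2600,5.0884,-0.0000)
J_ω[:, 1] = z_1
entry J[0][1] = 2.2600

2.260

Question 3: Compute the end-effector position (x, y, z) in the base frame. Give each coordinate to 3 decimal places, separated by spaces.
5.088 -5.260 2.732

after link 1: o_1 = (0.0000, -3.0000, 3.0000)
after link 2: o_2 = (-0.7071, -2.2929, 4.0000)
after link 3: o_3 = (2.5442, -2.7158, 2.5000)
after link 4: o_4 = (5.0884, -5.2600, 2.7321)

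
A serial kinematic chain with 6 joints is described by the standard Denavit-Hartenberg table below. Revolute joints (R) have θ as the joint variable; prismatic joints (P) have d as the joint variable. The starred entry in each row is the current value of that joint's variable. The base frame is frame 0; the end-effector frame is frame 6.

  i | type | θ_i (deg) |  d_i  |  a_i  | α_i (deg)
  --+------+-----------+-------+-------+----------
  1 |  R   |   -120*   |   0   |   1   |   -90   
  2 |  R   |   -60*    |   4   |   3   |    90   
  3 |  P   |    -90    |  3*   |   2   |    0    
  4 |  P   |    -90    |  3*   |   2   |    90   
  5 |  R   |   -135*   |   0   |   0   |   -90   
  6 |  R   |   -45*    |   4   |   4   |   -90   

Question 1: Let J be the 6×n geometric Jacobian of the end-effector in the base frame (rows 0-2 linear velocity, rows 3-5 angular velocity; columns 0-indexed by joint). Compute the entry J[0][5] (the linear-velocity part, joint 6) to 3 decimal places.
-3.816

axis z_5 = (-0.1294,-0.2241,-0.9659); lever o_n−o_5 = (0.5658,-4.6768,-3.1317)
cross product → J_v[:, 5] = (-3.8155,-0.9518,0.7321)
J_ω[:, 5] = z_5
entry J[0][5] = -3.8155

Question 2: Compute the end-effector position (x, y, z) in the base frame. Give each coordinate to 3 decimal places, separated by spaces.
after link 1: o_1 = (-0.5000, -0.8660, 0.0000)
after link 2: o_2 = (2.2141, -4.1651, 2.5981)
after link 3: o_3 = (1.7811, -0.9151, 4.0981)
after link 4: o_4 = (3.5801, 2.2010, 3.8660)
after link 5: o_5 = (3.5801, 2.2010, 3.8660)
after link 6: o_6 = (4.1460, -2.4759, 0.7344)

4.146 -2.476 0.734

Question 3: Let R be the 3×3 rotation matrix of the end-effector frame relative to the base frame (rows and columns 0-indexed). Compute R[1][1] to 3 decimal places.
End-effector y-axis (col 1 of R) = (0.1294,0.2241,0.9659)
R[1][1] = 0.2241

0.224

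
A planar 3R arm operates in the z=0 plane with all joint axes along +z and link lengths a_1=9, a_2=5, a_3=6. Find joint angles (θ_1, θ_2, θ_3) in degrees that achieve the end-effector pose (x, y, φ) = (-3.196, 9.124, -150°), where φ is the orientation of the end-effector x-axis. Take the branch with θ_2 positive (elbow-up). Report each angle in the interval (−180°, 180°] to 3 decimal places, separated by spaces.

wrist centre = target − a_3·(cos φ, sin φ) = (2.0002, 12.1240)
cos θ_2 = (150.9920−9²−5²)/(2·9·5) = 0.4999; θ_2 = 60.0059° (elbow-up)
β = atan2(12.1240,2.0002) = 80.6320°; ψ = atan2(4.3304,11.4996) = 20.6349°
θ_1 = β − ψ = 59.9972°
θ_3 = φ − θ_1 − θ_2 = 89.9969° (wrapped to (-180°,180°])

59.997 60.006 89.997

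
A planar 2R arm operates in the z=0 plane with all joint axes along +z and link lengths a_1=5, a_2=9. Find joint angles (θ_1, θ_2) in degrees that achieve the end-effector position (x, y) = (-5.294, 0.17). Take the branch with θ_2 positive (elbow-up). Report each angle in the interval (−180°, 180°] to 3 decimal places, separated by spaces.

56.318 150.003

cos θ_2 = (28.0553−5²−9²)/(2·5·9) = -0.8661; θ_2 = 150.0030° (elbow-up)
β = atan2(0.1700,-5.2940) = 178.1608°; ψ = atan2(4.4996,-2.7945) = 121.8423°
θ_1 = β − ψ = 56.3184°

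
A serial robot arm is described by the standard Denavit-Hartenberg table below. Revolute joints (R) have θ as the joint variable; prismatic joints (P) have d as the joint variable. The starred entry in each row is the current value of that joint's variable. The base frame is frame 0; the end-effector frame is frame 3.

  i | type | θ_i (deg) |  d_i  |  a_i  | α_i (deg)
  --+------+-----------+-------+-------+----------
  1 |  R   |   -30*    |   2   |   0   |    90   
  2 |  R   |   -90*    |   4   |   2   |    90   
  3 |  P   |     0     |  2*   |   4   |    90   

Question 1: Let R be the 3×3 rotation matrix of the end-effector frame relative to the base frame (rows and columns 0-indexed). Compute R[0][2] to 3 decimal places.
0.500

End-effector z-axis (col 2 of R) = (0.5000,0.8660,-0.0000)
R[0][2] = 0.5000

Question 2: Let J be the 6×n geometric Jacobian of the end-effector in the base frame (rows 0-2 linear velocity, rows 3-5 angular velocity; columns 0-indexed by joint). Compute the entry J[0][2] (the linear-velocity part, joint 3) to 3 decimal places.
prismatic axis z_2 = (-0.8660,0.5000,-0.0000)
J_v[:, 2] = z_2; J_ω[:, 2] = (0,0,0)
entry J[0][2] = -0.8660

-0.866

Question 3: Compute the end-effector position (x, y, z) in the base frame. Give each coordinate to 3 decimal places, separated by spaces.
after link 1: o_1 = (0.0000, 0.0000, 2.0000)
after link 2: o_2 = (-2.0000, -3.4641, 0.0000)
after link 3: o_3 = (-3.7321, -2.4641, -4.0000)

-3.732 -2.464 -4.000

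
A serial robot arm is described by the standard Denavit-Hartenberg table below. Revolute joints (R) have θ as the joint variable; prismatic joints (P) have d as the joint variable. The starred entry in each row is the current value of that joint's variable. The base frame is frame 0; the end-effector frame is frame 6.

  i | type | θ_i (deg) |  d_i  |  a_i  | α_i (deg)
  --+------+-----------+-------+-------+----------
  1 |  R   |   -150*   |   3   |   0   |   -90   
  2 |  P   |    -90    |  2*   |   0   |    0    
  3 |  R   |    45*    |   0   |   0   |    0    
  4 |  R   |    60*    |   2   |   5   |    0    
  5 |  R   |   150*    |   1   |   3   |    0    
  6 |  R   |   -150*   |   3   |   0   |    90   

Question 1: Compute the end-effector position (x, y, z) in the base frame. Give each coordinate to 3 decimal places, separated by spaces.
2.327 -7.894 0.929

after link 1: o_1 = (0.0000, 0.0000, 3.0000)
after link 2: o_2 = (1.0000, -1.7321, 3.0000)
after link 3: o_3 = (1.0000, -1.7321, 3.0000)
after link 4: o_4 = (-2.1826, -5.8789, 1.7059)
after link 5: o_5 = (0.8270, -5.2961, 0.9294)
after link 6: o_6 = (2.3270, -7.8941, 0.9294)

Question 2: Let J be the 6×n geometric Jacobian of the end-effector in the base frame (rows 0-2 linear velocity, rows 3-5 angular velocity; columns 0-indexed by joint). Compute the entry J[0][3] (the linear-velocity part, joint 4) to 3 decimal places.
axis z_3 = (0.5000,-0.8660,0.0000); lever o_n−o_3 = (1.3270,-6.1621,-2.0706)
cross product → J_v[:, 3] = (1.7932,1.0353,-1.9319)
J_ω[:, 3] = z_3
entry J[0][3] = 1.7932

1.793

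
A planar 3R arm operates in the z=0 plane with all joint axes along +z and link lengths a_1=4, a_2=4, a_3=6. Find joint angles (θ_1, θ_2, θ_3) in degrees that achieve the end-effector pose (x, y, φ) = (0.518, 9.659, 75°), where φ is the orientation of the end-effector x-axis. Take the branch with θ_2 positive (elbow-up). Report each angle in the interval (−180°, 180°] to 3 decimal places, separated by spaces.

wrist centre = target − a_3·(cos φ, sin φ) = (-1.0349, 3.8634)
cos θ_2 = (15.9973−4²−4²)/(2·4·4) = -0.5001; θ_2 = 120.0057° (elbow-up)
β = atan2(3.8634,-1.0349) = 104.9959°; ψ = atan2(3.4639,1.9997) = 60.0028°
θ_1 = β − ψ = 44.9931°
θ_3 = φ − θ_1 − θ_2 = -89.9988° (wrapped to (-180°,180°])

44.993 120.006 -89.999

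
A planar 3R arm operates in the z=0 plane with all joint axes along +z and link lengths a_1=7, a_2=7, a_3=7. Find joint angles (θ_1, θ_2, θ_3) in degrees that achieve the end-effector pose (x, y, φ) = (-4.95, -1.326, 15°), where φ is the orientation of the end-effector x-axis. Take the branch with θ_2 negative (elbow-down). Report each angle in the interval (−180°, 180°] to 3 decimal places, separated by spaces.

wrist centre = target − a_3·(cos φ, sin φ) = (-11.7115, -3.1377)
cos θ_2 = (147.0042−7²−7²)/(2·7·7) = 0.5000; θ_2 = -59.9972° (elbow-down)
β = atan2(-3.1377,-11.7115) = -165.0016°; ψ = atan2(-6.0620,10.5003) = -29.9986°
θ_1 = β − ψ = -135.0030°
θ_3 = φ − θ_1 − θ_2 = -149.9998° (wrapped to (-180°,180°])

-135.003 -59.997 -150.000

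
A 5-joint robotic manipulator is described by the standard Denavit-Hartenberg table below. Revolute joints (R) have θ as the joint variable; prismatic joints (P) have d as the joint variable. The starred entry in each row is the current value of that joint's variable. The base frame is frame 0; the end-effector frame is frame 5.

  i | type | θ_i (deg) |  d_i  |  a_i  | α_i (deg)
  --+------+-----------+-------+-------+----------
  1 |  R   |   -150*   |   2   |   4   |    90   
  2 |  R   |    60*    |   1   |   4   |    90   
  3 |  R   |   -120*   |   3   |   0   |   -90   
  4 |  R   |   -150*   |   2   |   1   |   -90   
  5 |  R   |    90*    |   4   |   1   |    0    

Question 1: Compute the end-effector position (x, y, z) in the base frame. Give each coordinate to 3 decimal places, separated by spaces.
-10.308 -6.508 2.241

after link 1: o_1 = (-3.4641, -2.0000, 2.0000)
after link 2: o_2 = (-5.6962, -2.1340, 5.4641)
after link 3: o_3 = (-7.9462, -3.4330, 3.9641)
after link 4: o_4 = (-9.1337, -4.4073, 5.5891)
after link 5: o_5 = (-10.3077, -6.5078, 2.2410)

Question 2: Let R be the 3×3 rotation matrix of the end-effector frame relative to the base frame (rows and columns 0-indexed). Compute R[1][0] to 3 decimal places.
0.650

End-effector x-axis (col 0 of R) = (0.1250,0.6495,-0.7500)
R[1][0] = 0.6495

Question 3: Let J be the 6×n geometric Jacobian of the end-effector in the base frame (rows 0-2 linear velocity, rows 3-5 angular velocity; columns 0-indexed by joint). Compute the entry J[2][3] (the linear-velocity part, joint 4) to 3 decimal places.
-1.150

axis z_3 = (-0.1250,-0.6495,0.7500); lever o_n−o_3 = (-2.3615,-3.0748,-1.7231)
cross product → J_v[:, 3] = (3.4252,-1.9865,-1.1495)
J_ω[:, 3] = z_3
entry J[2][3] = -1.1495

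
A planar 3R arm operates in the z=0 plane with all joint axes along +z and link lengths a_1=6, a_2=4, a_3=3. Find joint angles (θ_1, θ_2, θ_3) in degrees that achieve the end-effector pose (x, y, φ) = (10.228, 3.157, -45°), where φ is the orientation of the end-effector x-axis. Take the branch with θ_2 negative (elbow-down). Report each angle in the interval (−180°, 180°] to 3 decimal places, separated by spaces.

44.992 -29.977 -60.015

wrist centre = target − a_3·(cos φ, sin φ) = (8.1067, 5.2783)
cos θ_2 = (93.5789−6²−4²)/(2·6·4) = 0.8662; θ_2 = -29.9768° (elbow-down)
β = atan2(5.2783,8.1067) = 33.0685°; ψ = atan2(-1.9986,9.4649) = -11.9234°
θ_1 = β − ψ = 44.9918°
θ_3 = φ − θ_1 − θ_2 = -60.0150° (wrapped to (-180°,180°])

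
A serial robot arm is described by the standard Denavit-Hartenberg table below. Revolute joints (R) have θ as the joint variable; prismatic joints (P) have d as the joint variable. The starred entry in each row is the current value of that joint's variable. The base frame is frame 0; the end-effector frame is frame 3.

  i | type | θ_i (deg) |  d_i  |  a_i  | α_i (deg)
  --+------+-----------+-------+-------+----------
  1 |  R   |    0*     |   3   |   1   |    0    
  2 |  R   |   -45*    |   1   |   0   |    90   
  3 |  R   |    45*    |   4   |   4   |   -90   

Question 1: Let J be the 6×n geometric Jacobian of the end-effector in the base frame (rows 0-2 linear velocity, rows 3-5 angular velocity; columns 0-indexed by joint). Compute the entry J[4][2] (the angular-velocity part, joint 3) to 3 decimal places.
-0.707

axis z_2 = (-0.7071,-0.7071,0.0000); lever o_n−o_2 = (-0.8284,-4.8284,2.8284)
cross product → J_v[:, 2] = (-2.0000,2.0000,2.8284)
J_ω[:, 2] = z_2
entry J[4][2] = -0.7071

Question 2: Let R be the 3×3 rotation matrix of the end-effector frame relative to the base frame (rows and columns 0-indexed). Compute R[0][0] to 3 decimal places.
End-effector x-axis (col 0 of R) = (0.5000,-0.5000,0.7071)
R[0][0] = 0.5000

0.500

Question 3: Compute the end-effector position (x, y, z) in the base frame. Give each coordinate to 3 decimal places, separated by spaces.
after link 1: o_1 = (1.0000, 0.0000, 3.0000)
after link 2: o_2 = (1.0000, 0.0000, 4.0000)
after link 3: o_3 = (0.1716, -4.8284, 6.8284)

0.172 -4.828 6.828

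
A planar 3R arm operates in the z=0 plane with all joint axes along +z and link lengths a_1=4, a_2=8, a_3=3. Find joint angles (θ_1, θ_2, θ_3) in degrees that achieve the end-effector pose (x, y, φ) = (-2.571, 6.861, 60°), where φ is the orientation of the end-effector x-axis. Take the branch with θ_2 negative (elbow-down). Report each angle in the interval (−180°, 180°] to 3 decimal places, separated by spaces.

wrist centre = target − a_3·(cos φ, sin φ) = (-4.0710, 4.2629)
cos θ_2 = (34.7456−4²−8²)/(2·4·8) = -0.7071; θ_2 = -134.9995° (elbow-down)
β = atan2(4.2629,-4.0710) = 133.6808°; ψ = atan2(-5.6569,-1.6568) = -106.3244°
θ_1 = β − ψ = 240.0051°
θ_3 = φ − θ_1 − θ_2 = -45.0056° (wrapped to (-180°,180°])

-119.995 -135.000 -45.006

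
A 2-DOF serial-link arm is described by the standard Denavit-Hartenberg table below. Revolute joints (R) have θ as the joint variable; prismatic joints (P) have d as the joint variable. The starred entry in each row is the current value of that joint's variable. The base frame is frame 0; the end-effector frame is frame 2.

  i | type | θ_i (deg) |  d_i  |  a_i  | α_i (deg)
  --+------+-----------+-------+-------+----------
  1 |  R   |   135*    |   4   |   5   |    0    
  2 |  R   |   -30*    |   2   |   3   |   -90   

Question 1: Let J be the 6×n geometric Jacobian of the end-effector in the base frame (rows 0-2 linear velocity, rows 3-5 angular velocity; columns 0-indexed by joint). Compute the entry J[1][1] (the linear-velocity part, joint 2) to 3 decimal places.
axis z_1 = (0.0000,0.0000,1.0000); lever o_n−o_1 = (-0.7765,2.8978,2.0000)
cross product → J_v[:, 1] = (-2.8978,-0.7765,0.0000)
J_ω[:, 1] = z_1
entry J[1][1] = -0.7765

-0.776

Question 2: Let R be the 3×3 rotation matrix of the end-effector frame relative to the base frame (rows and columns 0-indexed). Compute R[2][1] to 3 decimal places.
End-effector y-axis (col 1 of R) = (-0.0000,-0.0000,-1.0000)
R[2][1] = -1.0000

-1.000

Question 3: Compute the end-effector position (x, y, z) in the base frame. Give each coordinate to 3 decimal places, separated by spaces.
after link 1: o_1 = (-3.5355, 3.5355, 4.0000)
after link 2: o_2 = (-4.3120, 6.4333, 6.0000)

-4.312 6.433 6.000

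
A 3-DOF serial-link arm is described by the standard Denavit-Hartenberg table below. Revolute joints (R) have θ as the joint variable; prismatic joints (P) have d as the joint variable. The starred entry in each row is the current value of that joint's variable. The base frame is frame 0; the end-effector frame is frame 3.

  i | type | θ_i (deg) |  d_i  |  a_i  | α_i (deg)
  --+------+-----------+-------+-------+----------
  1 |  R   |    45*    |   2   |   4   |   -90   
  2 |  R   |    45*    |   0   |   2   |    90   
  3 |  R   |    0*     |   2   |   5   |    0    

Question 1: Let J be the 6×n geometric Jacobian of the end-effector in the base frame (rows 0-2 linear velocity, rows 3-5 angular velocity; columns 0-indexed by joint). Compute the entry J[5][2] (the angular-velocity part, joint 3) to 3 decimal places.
axis z_2 = (0.5000,0.5000,0.7071); lever o_n−o_2 = (3.5000,3.5000,-2.1213)
cross product → J_v[:, 2] = (-3.5355,3.5355,0.0000)
J_ω[:, 2] = z_2
entry J[5][2] = 0.7071

0.707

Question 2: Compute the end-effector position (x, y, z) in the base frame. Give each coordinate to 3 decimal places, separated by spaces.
after link 1: o_1 = (2.8284, 2.8284, 2.0000)
after link 2: o_2 = (3.8284, 3.8284, 0.5858)
after link 3: o_3 = (7.3284, 7.3284, -1.5355)

7.328 7.328 -1.536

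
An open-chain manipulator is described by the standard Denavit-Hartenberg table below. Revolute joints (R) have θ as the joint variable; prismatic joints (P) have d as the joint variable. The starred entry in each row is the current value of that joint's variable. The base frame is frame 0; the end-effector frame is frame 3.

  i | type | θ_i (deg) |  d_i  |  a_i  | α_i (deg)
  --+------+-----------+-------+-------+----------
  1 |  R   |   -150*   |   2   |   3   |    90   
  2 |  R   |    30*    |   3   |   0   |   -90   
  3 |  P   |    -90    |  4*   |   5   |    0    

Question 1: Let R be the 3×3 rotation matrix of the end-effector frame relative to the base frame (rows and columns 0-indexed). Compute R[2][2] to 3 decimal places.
End-effector z-axis (col 2 of R) = (0.4330,0.2500,0.8660)
R[2][2] = 0.8660

0.866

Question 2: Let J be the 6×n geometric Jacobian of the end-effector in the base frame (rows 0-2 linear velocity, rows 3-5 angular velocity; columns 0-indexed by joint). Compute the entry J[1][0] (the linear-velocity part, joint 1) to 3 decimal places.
-4.866

axis z_0 = ẑ; lever o_n−o_0 = (-4.8660,6.4282,5.4641)
cross product → J_v[:, 0] = (-6.4282,-4.8660,0.0000)
J_ω[:, 0] = z_0
entry J[1][0] = -4.8660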